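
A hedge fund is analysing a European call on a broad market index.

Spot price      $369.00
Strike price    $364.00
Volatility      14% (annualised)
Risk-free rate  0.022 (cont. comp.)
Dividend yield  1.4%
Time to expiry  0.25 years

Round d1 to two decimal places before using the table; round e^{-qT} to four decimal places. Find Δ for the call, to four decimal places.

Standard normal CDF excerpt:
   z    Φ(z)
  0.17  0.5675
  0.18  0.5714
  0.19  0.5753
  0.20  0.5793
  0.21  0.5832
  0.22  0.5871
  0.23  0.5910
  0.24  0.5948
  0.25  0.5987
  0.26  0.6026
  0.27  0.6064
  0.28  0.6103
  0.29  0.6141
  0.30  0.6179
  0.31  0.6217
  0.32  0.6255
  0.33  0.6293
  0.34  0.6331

0.6005

σ√T = 0.14·√0.25 = 0.0700
d₁ = [ln(369/364) + (0.022 − 0.014 + 0.14²/2)·0.25] / 0.0700 = [0.0136 + 0.0044] / 0.0700 = 0.2585 ≈ 0.26
N(d₁) = N(0.26) = 0.6026
Δ_call = e^(−qT)·N(d₁) = 0.9965·0.6026 = 0.6005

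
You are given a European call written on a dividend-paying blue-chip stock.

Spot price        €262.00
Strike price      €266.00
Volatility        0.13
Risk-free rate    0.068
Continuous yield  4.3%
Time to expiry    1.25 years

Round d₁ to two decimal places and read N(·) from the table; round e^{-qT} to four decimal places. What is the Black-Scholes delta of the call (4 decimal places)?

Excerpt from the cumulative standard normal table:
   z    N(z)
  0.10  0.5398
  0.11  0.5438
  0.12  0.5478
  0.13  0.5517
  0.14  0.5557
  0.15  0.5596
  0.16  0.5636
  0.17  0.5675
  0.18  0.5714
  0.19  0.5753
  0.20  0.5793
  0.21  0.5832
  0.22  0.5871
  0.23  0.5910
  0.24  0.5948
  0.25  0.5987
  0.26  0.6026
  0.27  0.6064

T = 1.25;  σ√T = 0.1453
ln(S/K) + (r − q + σ²/2)T = ln(262/266) + (0.068 − 0.043 + 0.13²/2)·1.25 = -0.0152 + 0.0418 = 0.0267
d₁ = 0.0267 / 0.1453 = 0.1834 ≈ 0.18
N(d₁) = N(0.18) = 0.5714
Δ_call = e^(−qT)·N(d₁) = 0.9477·0.5714 = 0.5415

0.5415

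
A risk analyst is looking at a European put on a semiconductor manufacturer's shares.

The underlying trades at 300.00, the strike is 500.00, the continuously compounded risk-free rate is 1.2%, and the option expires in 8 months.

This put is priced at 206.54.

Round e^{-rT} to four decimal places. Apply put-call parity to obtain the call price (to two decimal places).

exp(−rT) = exp(−0.012·0.6667) = 0.9920
Put-call parity: C − P = S − K·e^(−rT) = 300 − 500·0.9920 = 300 − 496.0000 = -196.0000
C = P + (C − P) = 206.54 + (-196.0000) = 10.5400

10.54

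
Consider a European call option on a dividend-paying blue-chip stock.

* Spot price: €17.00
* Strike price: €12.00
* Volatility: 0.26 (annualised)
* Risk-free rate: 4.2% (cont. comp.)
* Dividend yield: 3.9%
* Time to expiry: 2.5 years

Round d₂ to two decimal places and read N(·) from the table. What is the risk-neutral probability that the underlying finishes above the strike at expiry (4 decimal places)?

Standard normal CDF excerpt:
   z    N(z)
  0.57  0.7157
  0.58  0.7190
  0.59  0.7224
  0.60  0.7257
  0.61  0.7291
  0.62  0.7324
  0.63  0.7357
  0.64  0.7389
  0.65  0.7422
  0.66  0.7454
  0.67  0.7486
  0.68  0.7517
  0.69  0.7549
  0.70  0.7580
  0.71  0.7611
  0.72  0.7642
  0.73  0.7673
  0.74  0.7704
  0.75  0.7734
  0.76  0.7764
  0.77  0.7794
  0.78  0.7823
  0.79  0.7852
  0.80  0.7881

T = 2.5;  σ√T = 0.4111
ln(S/K) + (r − q + σ²/2)T = ln(17/12) + (0.042 − 0.039 + 0.26²/2)·2.5 = 0.3483 + 0.0920 = 0.4403
d₁ = 0.4403 / 0.4111 = 1.0711 which rounds to 1.07
d₂ = d₁ − σ√T = 1.0711 − 0.4111 = 0.6600 which rounds to 0.66
Risk-neutral Pr[S_T > K] = N(d₂) = N(0.66) = 0.7454

0.7454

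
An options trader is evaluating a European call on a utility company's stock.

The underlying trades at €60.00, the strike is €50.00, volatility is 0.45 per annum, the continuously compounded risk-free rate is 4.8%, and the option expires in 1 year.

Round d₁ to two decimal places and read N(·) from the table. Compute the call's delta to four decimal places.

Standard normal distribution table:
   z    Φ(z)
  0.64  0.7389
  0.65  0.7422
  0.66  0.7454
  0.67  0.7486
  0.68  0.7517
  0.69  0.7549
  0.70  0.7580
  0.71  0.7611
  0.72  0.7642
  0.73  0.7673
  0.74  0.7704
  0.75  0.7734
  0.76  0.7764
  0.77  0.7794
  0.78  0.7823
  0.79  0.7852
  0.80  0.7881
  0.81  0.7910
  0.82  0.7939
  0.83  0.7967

σ√T = 0.45 × 1.0000 = 0.4500
d₁ = [ln(60/50) + (0.048 + 0.45²/2)·1] / 0.4500 = [0.1823 + 0.1492] / 0.4500 = 0.7368 ⇒ 0.74
N(d₁) = N(0.74) = 0.7704
Δ_call = N(d₁) = 0.7704

0.7704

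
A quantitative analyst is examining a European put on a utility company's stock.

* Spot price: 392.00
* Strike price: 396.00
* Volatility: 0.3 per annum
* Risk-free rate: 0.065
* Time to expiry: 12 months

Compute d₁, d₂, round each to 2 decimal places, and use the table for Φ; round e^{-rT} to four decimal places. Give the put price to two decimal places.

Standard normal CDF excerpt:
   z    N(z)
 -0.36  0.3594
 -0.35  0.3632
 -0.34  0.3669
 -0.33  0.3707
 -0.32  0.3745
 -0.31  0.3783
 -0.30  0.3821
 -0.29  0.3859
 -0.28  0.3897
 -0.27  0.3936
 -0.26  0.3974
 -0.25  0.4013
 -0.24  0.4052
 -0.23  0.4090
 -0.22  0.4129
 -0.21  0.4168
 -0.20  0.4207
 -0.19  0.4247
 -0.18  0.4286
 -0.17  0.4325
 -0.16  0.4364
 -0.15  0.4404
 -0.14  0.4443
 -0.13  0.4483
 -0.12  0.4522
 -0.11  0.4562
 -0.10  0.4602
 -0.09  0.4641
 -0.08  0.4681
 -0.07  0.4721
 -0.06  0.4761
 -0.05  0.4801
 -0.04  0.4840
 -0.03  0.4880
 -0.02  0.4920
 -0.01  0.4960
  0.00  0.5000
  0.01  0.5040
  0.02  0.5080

σ√T = 0.3 × 1.0000 = 0.3000
d₁ = [ln(392/396) + (0.065 + 0.3²/2)·1] / 0.3000 = [-0.0102 + 0.1100] / 0.3000 = 0.3328 ≈ 0.33
d₂ = d₁ − σ√T = 0.3328 − 0.3000 = 0.0328 ≈ 0.03
e^(−rT) = e^(−0.065·1) = 0.9371
N(−d₂) = N(-0.03) = 0.4880;  N(−d₁) = N(-0.33) = 0.3707
P = 396·0.9371·0.4880 − 392·0.3707 = 181.0927 − 145.3144 = 35.7783

35.78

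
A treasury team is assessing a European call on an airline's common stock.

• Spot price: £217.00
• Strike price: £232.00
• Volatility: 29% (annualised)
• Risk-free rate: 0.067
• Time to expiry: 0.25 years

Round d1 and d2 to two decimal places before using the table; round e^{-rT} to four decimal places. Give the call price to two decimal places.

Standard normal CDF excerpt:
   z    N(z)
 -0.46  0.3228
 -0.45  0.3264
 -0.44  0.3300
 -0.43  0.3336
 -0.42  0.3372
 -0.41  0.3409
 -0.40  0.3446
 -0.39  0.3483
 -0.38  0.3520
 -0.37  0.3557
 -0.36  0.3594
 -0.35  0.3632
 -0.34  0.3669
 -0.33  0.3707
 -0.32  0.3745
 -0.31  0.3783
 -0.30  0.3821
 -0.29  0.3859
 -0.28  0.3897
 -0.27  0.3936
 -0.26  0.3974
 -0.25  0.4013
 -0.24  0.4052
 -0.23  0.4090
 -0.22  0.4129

σ√T = 0.29 × 0.5000 = 0.1450
ln(S/K) + (r + σ²/2)T = ln(217/232) + (0.067 + 0.29²/2)·0.25 = -0.0668 + 0.0273 = -0.0396
d₁ = -0.0396 / 0.1450 = -0.2729 → -0.27
d₂ = d₁ − σ√T = -0.2729 − 0.1450 = -0.4179 → -0.42
exp(−rT) = exp(−0.067·0.25) = 0.9834
N(d₁) = N(-0.27) = 0.3936;  N(d₂) = N(-0.42) = 0.3372
C = 217·0.3936 − 232·0.9834·0.3372 = 85.4112 − 76.9318 = 8.4794

£8.48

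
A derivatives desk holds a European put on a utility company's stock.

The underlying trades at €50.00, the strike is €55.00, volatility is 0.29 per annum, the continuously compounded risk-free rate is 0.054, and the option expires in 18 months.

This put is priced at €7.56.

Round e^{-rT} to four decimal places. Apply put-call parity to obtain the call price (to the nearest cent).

€6.84

e^(−rT) = e^(−0.054·1.5) = 0.9222
Put-call parity: C − P = S − K·e^(−rT) = 50 − 55·0.9222 = 50 − 50.7210 = -0.7210
C = P + (C − P) = 7.56 + (-0.7210) = 6.8390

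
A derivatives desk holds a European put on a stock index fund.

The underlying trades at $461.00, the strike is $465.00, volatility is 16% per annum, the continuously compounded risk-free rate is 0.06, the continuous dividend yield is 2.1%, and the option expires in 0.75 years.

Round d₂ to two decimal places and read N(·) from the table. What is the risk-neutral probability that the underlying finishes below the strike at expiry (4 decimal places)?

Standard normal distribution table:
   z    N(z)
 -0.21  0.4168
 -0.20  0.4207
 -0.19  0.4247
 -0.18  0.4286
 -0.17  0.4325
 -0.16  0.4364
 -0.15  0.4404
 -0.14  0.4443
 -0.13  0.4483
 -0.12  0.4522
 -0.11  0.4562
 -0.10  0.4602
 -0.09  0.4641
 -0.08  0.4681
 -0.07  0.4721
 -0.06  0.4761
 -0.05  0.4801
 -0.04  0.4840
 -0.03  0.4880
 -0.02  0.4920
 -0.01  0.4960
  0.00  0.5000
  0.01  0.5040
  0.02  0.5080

0.4681

σ√T = 0.16·√0.75 = 0.1386
d₁ = [ln(461/465) + (0.06 − 0.021 + 0.16²/2)·0.75] / 0.1386 = [-0.0086 + 0.0388] / 0.1386 = 0.2180 which rounds to 0.22
d₂ = d₁ − σ√T = 0.2180 − 0.1386 = 0.0795 which rounds to 0.08
Risk-neutral Pr[S_T < K] = N(−d₂) = N(-0.08) = 0.4681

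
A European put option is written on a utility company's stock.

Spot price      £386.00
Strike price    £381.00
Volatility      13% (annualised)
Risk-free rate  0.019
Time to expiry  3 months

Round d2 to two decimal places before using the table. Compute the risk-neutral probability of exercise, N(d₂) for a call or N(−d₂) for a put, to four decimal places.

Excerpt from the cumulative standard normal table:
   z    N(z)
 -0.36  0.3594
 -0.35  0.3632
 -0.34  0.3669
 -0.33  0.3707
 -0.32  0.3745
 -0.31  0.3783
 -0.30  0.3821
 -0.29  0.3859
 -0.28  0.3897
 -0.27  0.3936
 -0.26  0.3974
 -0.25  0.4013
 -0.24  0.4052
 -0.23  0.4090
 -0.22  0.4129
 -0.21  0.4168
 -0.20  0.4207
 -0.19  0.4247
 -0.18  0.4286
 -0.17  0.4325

0.4052

σ√T = 0.13 × 0.5000 = 0.0650
d₁ = [ln(386/381) + (0.019 + 0.13²/2)·0.25] / 0.0650 = [0.0130 + 0.0069] / 0.0650 = 0.3062 → 0.31
d₂ = d₁ − σ√T = 0.3062 − 0.0650 = 0.2412 → 0.24
Risk-neutral Pr[S_T < K] = N(−d₂) = N(-0.24) = 0.4052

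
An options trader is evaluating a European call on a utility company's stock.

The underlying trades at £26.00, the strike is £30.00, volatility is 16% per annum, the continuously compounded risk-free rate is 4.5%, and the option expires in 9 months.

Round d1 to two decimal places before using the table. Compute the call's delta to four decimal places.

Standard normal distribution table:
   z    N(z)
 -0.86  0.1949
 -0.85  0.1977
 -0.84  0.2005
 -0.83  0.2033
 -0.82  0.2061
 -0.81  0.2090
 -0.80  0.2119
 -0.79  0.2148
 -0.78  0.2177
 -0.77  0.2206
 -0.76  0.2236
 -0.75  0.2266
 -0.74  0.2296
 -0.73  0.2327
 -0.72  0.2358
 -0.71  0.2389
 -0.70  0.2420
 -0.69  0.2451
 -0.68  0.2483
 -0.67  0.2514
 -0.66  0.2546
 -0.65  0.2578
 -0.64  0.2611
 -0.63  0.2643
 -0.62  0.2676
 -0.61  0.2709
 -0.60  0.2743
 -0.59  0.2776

0.2358

T = 0.75;  σ√T = 0.1386
d₁ = [ln(26/30) + (0.045 + 0.16²/2)·0.75] / 0.1386 = [-0.1431 + 0.0433] / 0.1386 = -0.7199 ≈ -0.72
N(d₁) = N(-0.72) = 0.2358
Δ_call = N(d₁) = 0.2358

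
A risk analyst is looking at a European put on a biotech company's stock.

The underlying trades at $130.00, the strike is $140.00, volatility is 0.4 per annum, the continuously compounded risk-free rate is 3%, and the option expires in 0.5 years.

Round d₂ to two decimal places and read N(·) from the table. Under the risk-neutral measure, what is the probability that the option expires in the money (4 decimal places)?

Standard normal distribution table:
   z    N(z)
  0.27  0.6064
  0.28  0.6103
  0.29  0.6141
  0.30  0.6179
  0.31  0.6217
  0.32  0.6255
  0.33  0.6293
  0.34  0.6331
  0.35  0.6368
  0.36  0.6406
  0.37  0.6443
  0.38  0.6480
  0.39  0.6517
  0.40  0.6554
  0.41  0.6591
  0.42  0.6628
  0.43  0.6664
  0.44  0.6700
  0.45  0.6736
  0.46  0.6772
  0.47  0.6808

0.6368

T = 0.5;  σ√T = 0.2828
d₁ = [ln(130/140) + (0.03 + ½·0.4²)·0.5] / (σ√T) = (-0.0741 + 0.0550) / 0.2828 = -0.0676 which rounds to -0.07
d₂ = -0.0676 − 0.2828 = -0.3504 which rounds to -0.35
Risk-neutral Pr[S_T < K] = N(−d₂) = N(0.35) = 0.6368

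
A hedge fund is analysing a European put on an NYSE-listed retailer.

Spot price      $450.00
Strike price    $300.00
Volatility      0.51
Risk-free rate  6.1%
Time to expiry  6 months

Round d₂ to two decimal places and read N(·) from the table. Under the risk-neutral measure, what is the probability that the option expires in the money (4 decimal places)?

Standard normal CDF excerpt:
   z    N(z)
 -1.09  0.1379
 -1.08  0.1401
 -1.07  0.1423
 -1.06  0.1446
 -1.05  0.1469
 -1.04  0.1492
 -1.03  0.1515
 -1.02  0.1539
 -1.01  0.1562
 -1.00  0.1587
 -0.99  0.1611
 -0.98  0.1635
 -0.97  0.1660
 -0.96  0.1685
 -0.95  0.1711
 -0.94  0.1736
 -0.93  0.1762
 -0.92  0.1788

σ√T = 0.51 × 0.7071 = 0.3606
ln(S/K) + (r + σ²/2)T = ln(450/300) + (0.061 + 0.51²/2)·0.5 = 0.4055 + 0.0955 = 0.5010
d₁ = 0.5010 / 0.3606 = 1.3892 → 1.39
d₂ = d₁ − σ√T = 1.3892 − 0.3606 = 1.0286 → 1.03
Pr(exercise) under Q = N(−d₂) = N(-1.03) = 0.1515

0.1515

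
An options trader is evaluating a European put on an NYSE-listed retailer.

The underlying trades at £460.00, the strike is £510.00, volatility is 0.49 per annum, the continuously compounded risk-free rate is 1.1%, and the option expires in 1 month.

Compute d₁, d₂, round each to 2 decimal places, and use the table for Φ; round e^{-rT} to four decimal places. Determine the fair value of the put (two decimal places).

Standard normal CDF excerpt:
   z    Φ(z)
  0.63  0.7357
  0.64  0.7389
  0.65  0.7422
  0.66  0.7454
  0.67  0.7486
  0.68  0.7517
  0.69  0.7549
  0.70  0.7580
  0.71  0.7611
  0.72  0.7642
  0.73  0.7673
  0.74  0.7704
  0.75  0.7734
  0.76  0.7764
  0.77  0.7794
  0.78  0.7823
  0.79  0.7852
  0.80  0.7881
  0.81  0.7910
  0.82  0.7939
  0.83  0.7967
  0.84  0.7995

σ√T = 0.49·√0.08333 = 0.1415
d₁ = [ln(460/510) + (0.011 + 0.49²/2)·0.08333] / 0.1415 = [-0.1032 + 0.0109] / 0.1415 = -0.6523 ⇒ -0.65
d₂ = d₁ − σ√T = -0.6523 − 0.1415 = -0.7937 ⇒ -0.79
exp(−rT) = exp(−0.011·0.08333) = 0.9991
N(−d₂) = N(0.79) = 0.7852;  N(−d₁) = N(0.65) = 0.7422
P = 510·0.9991·0.7852 − 460·0.7422 = 400.0916 − 341.4120 = 58.6796

£58.68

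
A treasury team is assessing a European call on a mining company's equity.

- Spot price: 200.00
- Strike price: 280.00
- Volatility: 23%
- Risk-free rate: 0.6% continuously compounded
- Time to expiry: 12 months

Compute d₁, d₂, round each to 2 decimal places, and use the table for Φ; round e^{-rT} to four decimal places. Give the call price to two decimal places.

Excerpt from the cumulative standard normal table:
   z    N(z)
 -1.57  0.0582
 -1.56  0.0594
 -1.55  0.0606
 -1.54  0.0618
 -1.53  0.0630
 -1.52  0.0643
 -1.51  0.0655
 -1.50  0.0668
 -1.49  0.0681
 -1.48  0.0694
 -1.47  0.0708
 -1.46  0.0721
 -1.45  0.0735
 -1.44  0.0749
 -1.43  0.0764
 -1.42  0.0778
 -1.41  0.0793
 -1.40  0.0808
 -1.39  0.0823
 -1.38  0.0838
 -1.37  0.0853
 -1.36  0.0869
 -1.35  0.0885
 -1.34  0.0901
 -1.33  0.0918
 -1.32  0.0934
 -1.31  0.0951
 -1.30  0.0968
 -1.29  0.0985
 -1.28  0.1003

1.81

σ√T = 0.23·√1 = 0.2300
d₁ = [ln(200/280) + (0.006 + 0.23²/2)·1] / 0.2300 = [-0.3365 + 0.0324] / 0.2300 = -1.3218 → -1.32
d₂ = d₁ − σ√T = -1.3218 − 0.2300 = -1.5518 → -1.55
e^(−rT) = e^(−0.006·1) = 0.9940
C = 200·N(-1.32) − 280·0.9940·N(-1.55) = 200·0.0934 − 280·0.9940·0.0606 = 18.6800 − 16.8662 = 1.8138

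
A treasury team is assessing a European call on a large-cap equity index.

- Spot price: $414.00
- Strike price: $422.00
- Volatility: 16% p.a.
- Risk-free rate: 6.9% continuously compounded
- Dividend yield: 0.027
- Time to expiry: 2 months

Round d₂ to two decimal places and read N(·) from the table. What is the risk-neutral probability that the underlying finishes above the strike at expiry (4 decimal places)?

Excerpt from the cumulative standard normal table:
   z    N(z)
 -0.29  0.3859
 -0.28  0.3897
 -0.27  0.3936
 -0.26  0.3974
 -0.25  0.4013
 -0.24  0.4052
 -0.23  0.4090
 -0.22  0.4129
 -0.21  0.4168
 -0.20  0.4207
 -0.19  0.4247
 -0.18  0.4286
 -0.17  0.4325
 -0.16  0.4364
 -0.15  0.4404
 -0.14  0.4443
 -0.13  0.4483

0.4129

σ√T = 0.16·√0.1667 = 0.0653
d₁ = [ln(414/422) + (0.069 − 0.027 + 0.16²/2)·0.1667] / 0.0653 = [-0.0191 + 0.0091] / 0.0653 = -0.1532 which rounds to -0.15
d₂ = d₁ − σ√T = -0.1532 − 0.0653 = -0.2185 which rounds to -0.22
Pr(exercise) under Q = N(d₂) = 0.4129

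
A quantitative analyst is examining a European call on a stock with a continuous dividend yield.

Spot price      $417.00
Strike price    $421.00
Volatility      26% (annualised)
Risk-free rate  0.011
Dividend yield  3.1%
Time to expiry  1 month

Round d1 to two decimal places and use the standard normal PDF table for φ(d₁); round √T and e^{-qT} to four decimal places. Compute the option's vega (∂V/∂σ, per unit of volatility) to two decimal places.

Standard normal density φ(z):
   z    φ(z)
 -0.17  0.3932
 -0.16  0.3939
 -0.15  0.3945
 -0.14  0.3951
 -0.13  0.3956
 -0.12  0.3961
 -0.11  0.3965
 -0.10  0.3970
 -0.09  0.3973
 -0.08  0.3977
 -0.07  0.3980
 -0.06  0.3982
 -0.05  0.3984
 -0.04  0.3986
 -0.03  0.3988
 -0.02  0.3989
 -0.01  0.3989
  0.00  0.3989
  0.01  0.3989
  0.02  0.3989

T = 0.08333;  σ√T = 0.0751
d₁ = [ln(417/421) + (0.011 − 0.031 + 0.26²/2)·0.08333] / 0.0751 = [-0.0095 + 0.0012] / 0.0751 = -0.1119 ≈ -0.11
√T = √0.08333 = 0.2887
φ(d₁) = φ(-0.11) = 0.3965
e^(−qT) = e^(−0.031·0.08333) = 0.9974
vega = S·e^(−qT)·φ(d₁)·√T = 417·0.9974·0.3965·0.2887 = 47.6097

47.61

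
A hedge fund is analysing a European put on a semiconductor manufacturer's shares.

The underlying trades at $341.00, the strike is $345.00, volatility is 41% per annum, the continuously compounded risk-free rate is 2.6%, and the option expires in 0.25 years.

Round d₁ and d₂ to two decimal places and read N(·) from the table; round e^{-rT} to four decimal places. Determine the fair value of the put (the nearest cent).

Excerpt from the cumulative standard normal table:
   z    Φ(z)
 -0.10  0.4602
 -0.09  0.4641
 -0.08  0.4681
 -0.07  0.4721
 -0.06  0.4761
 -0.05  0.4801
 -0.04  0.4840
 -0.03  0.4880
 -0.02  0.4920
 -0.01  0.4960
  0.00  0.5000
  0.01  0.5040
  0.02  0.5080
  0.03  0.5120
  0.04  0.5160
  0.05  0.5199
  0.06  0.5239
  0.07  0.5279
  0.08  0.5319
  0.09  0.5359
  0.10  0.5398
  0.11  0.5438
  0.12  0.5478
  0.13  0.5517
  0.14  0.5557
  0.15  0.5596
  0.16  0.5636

σ√T = 0.41·√0.25 = 0.2050
d₁ = [ln(341/345) + (0.026 + 0.41²/2)·0.25] / 0.2050 = [-0.0117 + 0.0275] / 0.2050 = 0.0773 → 0.08
d₂ = d₁ − σ√T = 0.0773 − 0.2050 = -0.1277 → -0.13
e^(−rT) = e^(−0.026·0.25) = 0.9935
N(−d₂) = N(0.13) = 0.5517;  N(−d₁) = N(-0.08) = 0.4681
P = 345·0.9935·0.5517 − 341·0.4681 = 189.0993 − 159.6221 = 29.4772

$29.48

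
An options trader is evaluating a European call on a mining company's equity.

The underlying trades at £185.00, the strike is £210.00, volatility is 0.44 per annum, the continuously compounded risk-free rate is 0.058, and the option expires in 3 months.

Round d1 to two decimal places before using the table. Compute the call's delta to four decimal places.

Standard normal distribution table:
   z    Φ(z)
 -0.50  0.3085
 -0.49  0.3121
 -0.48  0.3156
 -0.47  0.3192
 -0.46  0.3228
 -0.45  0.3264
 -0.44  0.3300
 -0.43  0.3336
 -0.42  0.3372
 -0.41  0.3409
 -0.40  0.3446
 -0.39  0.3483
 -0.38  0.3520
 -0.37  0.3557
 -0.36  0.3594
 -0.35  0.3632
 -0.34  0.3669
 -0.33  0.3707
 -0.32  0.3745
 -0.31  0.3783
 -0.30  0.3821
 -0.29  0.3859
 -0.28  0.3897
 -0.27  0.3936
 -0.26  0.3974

σ√T = 0.44·√0.25 = 0.2200
d₁ = [ln(185/210) + (0.058 + 0.44²/2)·0.25] / 0.2200 = [-0.1268 + 0.0387] / 0.2200 = -0.4002 → -0.40
N(d₁) = N(-0.40) = 0.3446
Δ_call = N(d₁) = 0.3446

0.3446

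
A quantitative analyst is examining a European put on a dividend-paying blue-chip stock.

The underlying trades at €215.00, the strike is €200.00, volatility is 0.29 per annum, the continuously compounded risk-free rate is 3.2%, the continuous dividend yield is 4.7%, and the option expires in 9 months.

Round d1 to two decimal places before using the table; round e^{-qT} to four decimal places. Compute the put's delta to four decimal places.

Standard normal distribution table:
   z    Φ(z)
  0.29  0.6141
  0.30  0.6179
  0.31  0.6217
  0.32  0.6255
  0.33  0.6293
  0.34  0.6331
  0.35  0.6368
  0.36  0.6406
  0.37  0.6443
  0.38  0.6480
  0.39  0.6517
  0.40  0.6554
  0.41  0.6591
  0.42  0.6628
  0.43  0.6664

-0.3434

σ√T = 0.29 × 0.8660 = 0.2511
d₁ = [ln(215/200) + (0.032 − 0.047 + ½·0.29²)·0.75] / (σ√T) = (0.0723 + 0.0203) / 0.2511 = 0.3687 ≈ 0.37
N(d₁) = N(0.37) = 0.6443
Δ_put = e^(−qT)·(N(d₁) − 1) = 0.9654·(0.6443 − 1) = -0.3434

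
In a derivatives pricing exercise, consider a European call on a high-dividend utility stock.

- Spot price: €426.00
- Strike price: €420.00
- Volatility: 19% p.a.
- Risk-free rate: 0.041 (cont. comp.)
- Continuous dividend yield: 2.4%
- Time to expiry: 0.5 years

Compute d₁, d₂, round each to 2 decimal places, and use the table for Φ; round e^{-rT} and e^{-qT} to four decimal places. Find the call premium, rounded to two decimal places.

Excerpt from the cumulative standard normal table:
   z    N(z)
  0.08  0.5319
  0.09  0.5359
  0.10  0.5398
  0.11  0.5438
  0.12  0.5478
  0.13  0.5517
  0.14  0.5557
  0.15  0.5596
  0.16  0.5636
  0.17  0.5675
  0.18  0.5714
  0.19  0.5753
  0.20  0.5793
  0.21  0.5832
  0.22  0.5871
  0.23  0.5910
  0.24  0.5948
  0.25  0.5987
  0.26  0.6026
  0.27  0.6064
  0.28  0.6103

T = 0.5;  σ√T = 0.1344
d₁ = [ln(426/420) + (0.041 − 0.024 + 0.19²/2)·0.5] / 0.1344 = [0.0142 + 0.0175] / 0.1344 = 0.2360 ⇒ 0.24
d₂ = d₁ − σ√T = 0.2360 − 0.1344 = 0.1017 ⇒ 0.10
e^(−qT) = e^(−0.024·0.5) = 0.9881;  e^(−rT) = e^(−0.041·0.5) = 0.9797
N(d₁) = N(0.24) = 0.5948;  N(d₂) = N(0.10) = 0.5398
C = 426·0.9881·0.5948 − 420·0.9797·0.5398 = 250.3695 − 222.1137 = 28.2559

€28.26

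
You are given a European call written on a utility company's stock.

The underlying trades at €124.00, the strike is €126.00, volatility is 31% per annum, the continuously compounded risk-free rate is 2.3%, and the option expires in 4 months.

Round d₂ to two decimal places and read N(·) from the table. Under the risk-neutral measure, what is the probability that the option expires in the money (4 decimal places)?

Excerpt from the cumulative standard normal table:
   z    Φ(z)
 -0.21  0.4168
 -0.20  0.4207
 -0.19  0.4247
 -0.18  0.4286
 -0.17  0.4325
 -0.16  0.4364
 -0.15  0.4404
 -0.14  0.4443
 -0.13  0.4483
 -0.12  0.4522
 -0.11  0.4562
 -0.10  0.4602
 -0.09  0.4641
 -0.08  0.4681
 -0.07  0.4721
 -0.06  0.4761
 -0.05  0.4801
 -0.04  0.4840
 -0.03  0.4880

0.4443

σ√T = 0.31 × 0.5774 = 0.1790
ln(S/K) + (r + σ²/2)T = ln(124/126) + (0.023 + 0.31²/2)·0.3333 = -0.0160 + 0.0237 = 0.0077
d₁ = 0.0077 / 0.1790 = 0.0429 which rounds to 0.04
d₂ = d₁ − σ√T = 0.0429 − 0.1790 = -0.1361 which rounds to -0.14
Risk-neutral Pr[S_T > K] = N(d₂) = N(-0.14) = 0.4443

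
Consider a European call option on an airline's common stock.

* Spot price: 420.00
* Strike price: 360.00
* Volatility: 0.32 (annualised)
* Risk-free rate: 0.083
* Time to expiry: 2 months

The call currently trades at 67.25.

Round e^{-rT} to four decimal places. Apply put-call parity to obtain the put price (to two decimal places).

e^(−rT) = e^(−0.083·0.1667) = 0.9863
Put-call parity: C − P = S − K·e^(−rT) = 420 − 360·0.9863 = 420 − 355.0680 = 64.9320
P = C − (C − P) = 67.25 − (64.9320) = 2.3180

2.32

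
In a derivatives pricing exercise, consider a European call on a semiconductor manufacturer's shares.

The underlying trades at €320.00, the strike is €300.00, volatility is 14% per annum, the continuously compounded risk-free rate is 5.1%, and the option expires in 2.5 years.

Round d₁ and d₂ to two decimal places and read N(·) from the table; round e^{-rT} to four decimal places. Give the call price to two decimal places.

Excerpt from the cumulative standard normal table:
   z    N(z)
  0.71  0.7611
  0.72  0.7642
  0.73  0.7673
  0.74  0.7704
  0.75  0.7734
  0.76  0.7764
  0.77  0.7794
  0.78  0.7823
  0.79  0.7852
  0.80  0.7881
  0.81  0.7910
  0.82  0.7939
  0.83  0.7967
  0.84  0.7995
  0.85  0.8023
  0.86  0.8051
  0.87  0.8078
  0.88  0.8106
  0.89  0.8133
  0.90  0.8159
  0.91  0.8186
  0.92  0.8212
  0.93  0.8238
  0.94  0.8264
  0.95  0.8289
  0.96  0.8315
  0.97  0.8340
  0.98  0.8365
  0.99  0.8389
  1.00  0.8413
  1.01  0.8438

€62.64

σ√T = 0.14·√2.5 = 0.2214
d₁ = [ln(320/300) + (0.051 + ½·0.14²)·2.5] / (σ√T) = (0.0645 + 0.1520) / 0.2214 = 0.9782 → 0.98
d₂ = 0.9782 − 0.2214 = 0.7569 → 0.76
exp(−rT) = exp(−0.051·2.5) = 0.8803
N(d₁) = N(0.98) = 0.8365;  N(d₂) = N(0.76) = 0.7764
C = 320·0.8365 − 300·0.8803·0.7764 = 267.6800 − 205.0395 = 62.6405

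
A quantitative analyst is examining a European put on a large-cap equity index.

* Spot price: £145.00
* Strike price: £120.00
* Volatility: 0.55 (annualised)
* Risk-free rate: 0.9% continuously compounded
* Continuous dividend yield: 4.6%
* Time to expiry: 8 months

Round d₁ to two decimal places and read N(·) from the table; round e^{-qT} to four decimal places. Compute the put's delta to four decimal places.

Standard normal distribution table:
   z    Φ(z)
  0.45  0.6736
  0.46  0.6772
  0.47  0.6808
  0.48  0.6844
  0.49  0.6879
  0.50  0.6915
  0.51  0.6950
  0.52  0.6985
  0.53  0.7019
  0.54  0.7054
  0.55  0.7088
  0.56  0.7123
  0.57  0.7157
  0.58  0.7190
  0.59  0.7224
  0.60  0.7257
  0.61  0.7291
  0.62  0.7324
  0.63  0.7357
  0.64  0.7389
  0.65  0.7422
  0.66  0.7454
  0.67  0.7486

σ√T = 0.55 × 0.8165 = 0.4491
d₁ = [ln(145/120) + (0.009 − 0.046 + 0.55²/2)·0.6667] / 0.4491 = [0.1892 + 0.0762] / 0.4491 = 0.5910 ⇒ 0.59
N(d₁) = N(0.59) = 0.7224
Δ_put = e^(−qT)·(N(d₁) − 1) = 0.9698·(0.7224 − 1) = -0.2692

-0.2692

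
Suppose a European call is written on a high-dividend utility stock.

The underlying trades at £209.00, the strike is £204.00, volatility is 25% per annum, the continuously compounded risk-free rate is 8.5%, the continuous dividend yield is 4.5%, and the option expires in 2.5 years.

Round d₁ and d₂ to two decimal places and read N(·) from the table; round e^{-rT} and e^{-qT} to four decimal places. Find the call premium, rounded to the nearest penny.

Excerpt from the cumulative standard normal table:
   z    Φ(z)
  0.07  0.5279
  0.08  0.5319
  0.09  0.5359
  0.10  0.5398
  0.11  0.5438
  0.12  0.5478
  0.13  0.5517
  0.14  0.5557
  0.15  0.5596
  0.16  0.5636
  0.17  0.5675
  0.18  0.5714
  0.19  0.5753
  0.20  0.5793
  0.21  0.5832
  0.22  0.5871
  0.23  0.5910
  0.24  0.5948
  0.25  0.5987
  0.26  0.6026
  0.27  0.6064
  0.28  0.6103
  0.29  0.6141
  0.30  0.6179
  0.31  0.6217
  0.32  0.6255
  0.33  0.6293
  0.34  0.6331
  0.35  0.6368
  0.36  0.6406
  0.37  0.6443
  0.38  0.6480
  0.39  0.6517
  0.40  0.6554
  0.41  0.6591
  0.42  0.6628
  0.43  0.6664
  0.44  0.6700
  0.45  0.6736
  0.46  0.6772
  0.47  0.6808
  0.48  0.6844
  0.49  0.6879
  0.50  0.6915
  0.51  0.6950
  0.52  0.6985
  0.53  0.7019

σ√T = 0.25 × 1.5811 = 0.3953
d₁ = [ln(209/204) + (0.085 − 0.045 + 0.25²/2)·2.5] / 0.3953 = [0.0242 + 0.1781] / 0.3953 = 0.5119 ≈ 0.51
d₂ = d₁ − σ√T = 0.5119 − 0.3953 = 0.1166 ≈ 0.12
e^(−qT) = e^(−0.045·2.5) = 0.8936;  e^(−rT) = e^(−0.085·2.5) = 0.8086
N(d₁) = N(0.51) = 0.6950;  N(d₂) = N(0.12) = 0.5478
C = 209·0.8936·0.6950 − 204·0.8086·0.5478 = 129.7999 − 90.3620 = 39.4378

£39.44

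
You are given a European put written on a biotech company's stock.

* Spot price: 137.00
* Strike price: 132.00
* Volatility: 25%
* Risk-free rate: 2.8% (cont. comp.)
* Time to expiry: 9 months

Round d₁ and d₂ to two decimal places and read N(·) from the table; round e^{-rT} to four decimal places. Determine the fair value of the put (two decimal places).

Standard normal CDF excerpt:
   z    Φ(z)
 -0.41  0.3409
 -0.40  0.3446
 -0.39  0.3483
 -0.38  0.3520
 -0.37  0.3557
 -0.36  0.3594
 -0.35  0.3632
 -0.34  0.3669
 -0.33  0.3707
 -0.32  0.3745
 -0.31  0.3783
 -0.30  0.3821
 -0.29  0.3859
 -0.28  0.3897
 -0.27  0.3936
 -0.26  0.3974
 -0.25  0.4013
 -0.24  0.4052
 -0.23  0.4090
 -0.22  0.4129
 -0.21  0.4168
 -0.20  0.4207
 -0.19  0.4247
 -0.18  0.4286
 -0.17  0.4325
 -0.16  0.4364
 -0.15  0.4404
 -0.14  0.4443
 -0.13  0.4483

8.18

σ√T = 0.25·√0.75 = 0.2165
ln(S/K) + (r + σ²/2)T = ln(137/132) + (0.028 + 0.25²/2)·0.75 = 0.0372 + 0.0444 = 0.0816
d₁ = 0.0816 / 0.2165 = 0.3770 ⇒ 0.38
d₂ = d₁ − σ√T = 0.3770 − 0.2165 = 0.1605 ⇒ 0.16
exp(−rT) = exp(−0.028·0.75) = 0.9792
N(−d₂) = N(-0.16) = 0.4364;  N(−d₁) = N(-0.38) = 0.3520
P = 132·0.9792·0.4364 − 137·0.3520 = 56.4066 − 48.2240 = 8.1826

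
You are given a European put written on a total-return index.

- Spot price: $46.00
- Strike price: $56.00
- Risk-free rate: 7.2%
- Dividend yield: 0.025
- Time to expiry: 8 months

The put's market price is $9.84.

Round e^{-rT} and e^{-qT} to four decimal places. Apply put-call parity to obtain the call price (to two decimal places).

exp(−qT) = exp(−0.025·0.6667) = 0.9835;  exp(−rT) = exp(−0.072·0.6667) = 0.9531
Put-call parity: C − P = S·e^(−qT) − K·e^(−rT) = 46·0.9835 − 56·0.9531 = 45.2410 − 53.3736 = -8.1326
C = P + (C − P) = 9.84 + (-8.1326) = 1.7074

$1.71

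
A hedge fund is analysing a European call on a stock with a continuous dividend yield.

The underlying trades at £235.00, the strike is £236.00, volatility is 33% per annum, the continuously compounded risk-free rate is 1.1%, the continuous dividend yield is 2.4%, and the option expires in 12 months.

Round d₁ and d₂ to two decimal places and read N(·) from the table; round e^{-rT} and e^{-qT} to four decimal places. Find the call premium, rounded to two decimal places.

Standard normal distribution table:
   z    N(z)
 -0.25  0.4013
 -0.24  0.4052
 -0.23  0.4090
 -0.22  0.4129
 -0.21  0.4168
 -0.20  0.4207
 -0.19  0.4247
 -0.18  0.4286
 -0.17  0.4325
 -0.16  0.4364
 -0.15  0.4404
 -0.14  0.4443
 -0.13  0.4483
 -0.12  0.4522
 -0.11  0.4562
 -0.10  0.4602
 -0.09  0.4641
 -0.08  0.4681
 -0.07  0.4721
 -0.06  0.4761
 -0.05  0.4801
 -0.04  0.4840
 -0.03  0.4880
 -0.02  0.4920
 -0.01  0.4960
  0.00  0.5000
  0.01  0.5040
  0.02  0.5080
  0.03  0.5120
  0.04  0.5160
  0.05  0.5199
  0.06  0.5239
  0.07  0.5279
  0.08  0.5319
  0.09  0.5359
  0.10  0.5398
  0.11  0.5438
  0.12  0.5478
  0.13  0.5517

£28.38

T = 1;  σ√T = 0.3300
d₁ = [ln(235/236) + (0.011 − 0.024 + 0.33²/2)·1] / 0.3300 = [-0.0042 + 0.0415] / 0.3300 = 0.1127 which rounds to 0.11
d₂ = d₁ − σ√T = 0.1127 − 0.3300 = -0.2173 which rounds to -0.22
exp(−qT) = exp(−0.024·1) = 0.9763;  exp(−rT) = exp(−0.011·1) = 0.9891
N(d₁) = N(0.11) = 0.5438;  N(d₂) = N(-0.22) = 0.4129
C = 235·0.9763·0.5438 − 236·0.9891·0.4129 = 124.7643 − 96.3823 = 28.3820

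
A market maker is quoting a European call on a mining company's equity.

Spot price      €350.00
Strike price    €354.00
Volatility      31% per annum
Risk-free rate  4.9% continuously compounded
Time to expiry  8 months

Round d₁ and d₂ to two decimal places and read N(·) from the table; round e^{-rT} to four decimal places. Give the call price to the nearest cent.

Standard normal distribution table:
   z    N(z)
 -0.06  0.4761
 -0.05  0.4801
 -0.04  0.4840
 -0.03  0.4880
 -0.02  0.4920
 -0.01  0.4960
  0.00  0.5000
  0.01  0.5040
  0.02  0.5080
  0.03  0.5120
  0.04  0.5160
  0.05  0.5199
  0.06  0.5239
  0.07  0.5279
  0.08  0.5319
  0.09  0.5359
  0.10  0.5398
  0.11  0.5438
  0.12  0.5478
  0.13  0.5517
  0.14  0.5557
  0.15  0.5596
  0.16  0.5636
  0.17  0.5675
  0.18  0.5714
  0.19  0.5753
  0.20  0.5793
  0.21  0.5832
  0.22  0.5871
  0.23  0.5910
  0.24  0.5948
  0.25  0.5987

T = 0.6667;  σ√T = 0.2531
d₁ = [ln(350/354) + (0.049 + 0.31²/2)·0.6667] / 0.2531 = [-0.0114 + 0.0647] / 0.2531 = 0.2107 ≈ 0.21
d₂ = d₁ − σ√T = 0.2107 − 0.2531 = -0.0424 ≈ -0.04
e^(−rT) = e^(−0.049·0.6667) = 0.9679
N(d₁) = N(0.21) = 0.5832;  N(d₂) = N(-0.04) = 0.4840
C = 350·0.5832 − 354·0.9679·0.4840 = 204.1200 − 165.8361 = 38.2839

€38.28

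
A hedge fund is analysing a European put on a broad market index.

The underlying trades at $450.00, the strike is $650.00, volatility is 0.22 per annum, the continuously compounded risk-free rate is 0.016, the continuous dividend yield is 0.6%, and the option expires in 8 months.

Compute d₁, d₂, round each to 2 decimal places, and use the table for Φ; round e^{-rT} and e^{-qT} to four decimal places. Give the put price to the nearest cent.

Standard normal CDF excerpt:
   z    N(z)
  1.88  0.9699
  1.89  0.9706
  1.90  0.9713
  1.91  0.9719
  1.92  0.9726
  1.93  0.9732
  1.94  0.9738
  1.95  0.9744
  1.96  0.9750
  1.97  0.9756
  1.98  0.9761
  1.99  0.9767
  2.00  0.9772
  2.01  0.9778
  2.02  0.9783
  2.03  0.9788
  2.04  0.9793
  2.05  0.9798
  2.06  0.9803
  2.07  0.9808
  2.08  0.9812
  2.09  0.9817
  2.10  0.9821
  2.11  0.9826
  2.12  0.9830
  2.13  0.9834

T = 0.6667;  σ√T = 0.1796
d₁ = [ln(450/650) + (0.016 − 0.006 + ½·0.22²)·0.6667] / (σ√T) = (-0.3677 + 0.0228) / 0.1796 = -1.9202 → -1.92
d₂ = -1.9202 − 0.1796 = -2.0998 → -2.10
e^(−qT) = e^(−0.006·0.6667) = 0.9960;  e^(−rT) = e^(−0.016·0.6667) = 0.9894
N(−d₂) = N(2.10) = 0.9821;  N(−d₁) = N(1.92) = 0.9726
P = 650·0.9894·0.9821 − 450·0.9960·0.9726 = 631.5983 − 435.9193 = 195.6790

$195.68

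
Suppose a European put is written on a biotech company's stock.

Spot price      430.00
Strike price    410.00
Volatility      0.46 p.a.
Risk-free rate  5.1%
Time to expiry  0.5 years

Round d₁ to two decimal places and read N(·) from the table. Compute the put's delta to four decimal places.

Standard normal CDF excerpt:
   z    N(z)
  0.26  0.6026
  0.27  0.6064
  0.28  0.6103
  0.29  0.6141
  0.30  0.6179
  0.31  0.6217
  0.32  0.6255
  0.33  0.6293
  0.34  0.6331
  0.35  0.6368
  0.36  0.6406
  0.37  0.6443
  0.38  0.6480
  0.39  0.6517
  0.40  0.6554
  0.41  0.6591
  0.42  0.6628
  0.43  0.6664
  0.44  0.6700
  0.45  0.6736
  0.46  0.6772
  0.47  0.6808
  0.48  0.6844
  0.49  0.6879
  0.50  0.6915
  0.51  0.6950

σ√T = 0.46·√0.5 = 0.3253
ln(S/K) + (r + σ²/2)T = ln(430/410) + (0.051 + 0.46²/2)·0.5 = 0.0476 + 0.0784 = 0.1260
d₁ = 0.1260 / 0.3253 = 0.3875 ⇒ 0.39
N(d₁) = N(0.39) = 0.6517
Δ_put = N(d₁) − 1 = 0.6517 − 1 = -0.3483

-0.3483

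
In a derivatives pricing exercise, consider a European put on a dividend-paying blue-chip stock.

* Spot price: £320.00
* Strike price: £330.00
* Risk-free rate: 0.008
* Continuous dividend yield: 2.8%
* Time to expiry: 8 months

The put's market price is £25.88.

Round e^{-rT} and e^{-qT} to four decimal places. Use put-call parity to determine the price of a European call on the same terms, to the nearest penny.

£11.71

e^(−qT) = e^(−0.028·0.6667) = 0.9815;  e^(−rT) = e^(−0.008·0.6667) = 0.9947
Put-call parity: C − P = S·e^(−qT) − K·e^(−rT) = 320·0.9815 − 330·0.9947 = 314.0800 − 328.2510 = -14.1710
C = P + (C − P) = 25.88 + (-14.1710) = 11.7090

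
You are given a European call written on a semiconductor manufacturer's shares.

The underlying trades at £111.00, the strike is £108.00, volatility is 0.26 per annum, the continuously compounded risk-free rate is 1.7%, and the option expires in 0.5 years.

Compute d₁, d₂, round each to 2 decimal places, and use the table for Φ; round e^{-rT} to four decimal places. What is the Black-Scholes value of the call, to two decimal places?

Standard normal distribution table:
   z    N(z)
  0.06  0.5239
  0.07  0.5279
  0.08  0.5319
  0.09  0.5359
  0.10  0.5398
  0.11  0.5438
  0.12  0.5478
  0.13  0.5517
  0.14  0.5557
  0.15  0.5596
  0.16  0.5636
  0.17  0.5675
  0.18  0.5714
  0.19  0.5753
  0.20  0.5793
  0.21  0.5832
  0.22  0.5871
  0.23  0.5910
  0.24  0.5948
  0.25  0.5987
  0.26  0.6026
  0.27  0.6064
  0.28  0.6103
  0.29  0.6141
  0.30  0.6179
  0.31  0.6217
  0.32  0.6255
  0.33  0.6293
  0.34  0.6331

£10.36

T = 0.5;  σ√T = 0.1838
d₁ = [ln(111/108) + (0.017 + ½·0.26²)·0.5] / (σ√T) = (0.0274 + 0.0254) / 0.1838 = 0.2872 → 0.29
d₂ = 0.2872 − 0.1838 = 0.1033 → 0.10
e^(−rT) = e^(−0.017·0.5) = 0.9915
C = 111·N(0.29) − 108·0.9915·N(0.10) = 111·0.6141 − 108·0.9915·0.5398 = 68.1651 − 57.8029 = 10.3622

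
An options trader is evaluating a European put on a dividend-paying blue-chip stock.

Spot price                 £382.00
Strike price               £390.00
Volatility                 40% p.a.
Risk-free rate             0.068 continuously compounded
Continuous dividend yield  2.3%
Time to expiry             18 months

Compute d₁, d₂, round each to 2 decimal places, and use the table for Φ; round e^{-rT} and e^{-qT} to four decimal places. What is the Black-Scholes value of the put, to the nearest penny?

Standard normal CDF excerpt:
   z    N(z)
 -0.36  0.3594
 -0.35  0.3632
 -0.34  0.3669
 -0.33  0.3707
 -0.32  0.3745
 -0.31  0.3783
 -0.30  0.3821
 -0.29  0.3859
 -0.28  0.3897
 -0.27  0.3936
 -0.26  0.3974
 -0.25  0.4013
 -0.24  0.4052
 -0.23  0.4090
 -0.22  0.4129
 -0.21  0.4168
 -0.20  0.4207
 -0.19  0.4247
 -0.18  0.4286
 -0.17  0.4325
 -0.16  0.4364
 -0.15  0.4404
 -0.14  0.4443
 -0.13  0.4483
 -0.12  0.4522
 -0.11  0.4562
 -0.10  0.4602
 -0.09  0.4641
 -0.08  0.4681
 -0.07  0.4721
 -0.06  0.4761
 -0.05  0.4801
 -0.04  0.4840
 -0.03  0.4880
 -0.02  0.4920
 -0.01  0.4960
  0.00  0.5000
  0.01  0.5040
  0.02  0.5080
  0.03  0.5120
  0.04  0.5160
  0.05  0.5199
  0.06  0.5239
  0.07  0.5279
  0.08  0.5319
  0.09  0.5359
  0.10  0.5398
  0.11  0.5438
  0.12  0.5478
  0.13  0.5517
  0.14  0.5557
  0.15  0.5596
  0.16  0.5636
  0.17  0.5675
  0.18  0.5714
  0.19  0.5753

σ√T = 0.4 × 1.2247 = 0.4899
d₁ = [ln(382/390) + (0.068 − 0.023 + 0.4²/2)·1.5] / 0.4899 = [-0.0207 + 0.1875] / 0.4899 = 0.3404 which rounds to 0.34
d₂ = d₁ − σ√T = 0.3404 − 0.4899 = -0.1495 which rounds to -0.15
exp(−qT) = exp(−0.023·1.5) = 0.9661;  exp(−rT) = exp(−0.068·1.5) = 0.9030
N(−d₂) = N(0.15) = 0.5596;  N(−d₁) = N(-0.34) = 0.3669
P = 390·0.9030·0.5596 − 382·0.9661·0.3669 = 197.0743 − 135.4045 = 61.6698

£61.67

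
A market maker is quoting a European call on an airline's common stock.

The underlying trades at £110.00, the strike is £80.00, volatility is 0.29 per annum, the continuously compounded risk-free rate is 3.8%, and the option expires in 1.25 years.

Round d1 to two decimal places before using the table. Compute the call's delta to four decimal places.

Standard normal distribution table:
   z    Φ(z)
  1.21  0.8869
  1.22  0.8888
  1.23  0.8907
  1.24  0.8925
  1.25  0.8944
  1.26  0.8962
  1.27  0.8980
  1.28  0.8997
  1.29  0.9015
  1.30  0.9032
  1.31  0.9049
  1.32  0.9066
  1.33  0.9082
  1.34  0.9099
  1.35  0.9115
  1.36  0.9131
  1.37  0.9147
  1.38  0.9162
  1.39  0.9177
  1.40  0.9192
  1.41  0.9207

σ√T = 0.29·√1.25 = 0.3242
d₁ = [ln(110/80) + (0.038 + 0.29²/2)·1.25] / 0.3242 = [0.3185 + 0.1001] / 0.3242 = 1.2908 ≈ 1.29
N(d₁) = N(1.29) = 0.9015
Δ_call = N(d₁) = 0.9015

0.9015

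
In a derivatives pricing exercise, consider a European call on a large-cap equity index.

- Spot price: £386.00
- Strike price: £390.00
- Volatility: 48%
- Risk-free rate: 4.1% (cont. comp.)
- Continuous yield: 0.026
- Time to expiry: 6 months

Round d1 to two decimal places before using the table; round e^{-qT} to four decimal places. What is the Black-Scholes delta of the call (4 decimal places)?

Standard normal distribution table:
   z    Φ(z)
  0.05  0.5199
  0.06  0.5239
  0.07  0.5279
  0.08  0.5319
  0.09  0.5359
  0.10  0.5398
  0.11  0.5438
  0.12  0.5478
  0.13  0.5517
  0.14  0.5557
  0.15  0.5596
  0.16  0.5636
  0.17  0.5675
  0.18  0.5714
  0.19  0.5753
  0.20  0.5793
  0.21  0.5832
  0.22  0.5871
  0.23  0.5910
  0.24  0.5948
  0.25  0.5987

σ√T = 0.48·√0.5 = 0.3394
d₁ = [ln(386/390) + (0.041 − 0.026 + 0.48²/2)·0.5] / 0.3394 = [-0.0103 + 0.0651] / 0.3394 = 0.1614 which rounds to 0.16
N(d₁) = N(0.16) = 0.5636
Δ_call = exp(−qT)·N(d₁) = 0.9871·0.5636 = 0.5563

0.5563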